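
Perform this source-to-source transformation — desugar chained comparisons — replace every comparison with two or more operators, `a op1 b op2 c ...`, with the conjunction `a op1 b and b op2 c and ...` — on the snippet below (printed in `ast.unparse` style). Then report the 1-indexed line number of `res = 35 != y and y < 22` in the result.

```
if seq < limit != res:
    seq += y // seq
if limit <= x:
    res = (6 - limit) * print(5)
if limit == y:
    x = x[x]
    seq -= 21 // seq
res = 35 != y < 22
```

8

Transformed code:
if seq < limit and limit != res:
    seq += y // seq
if limit <= x:
    res = (6 - limit) * print(5)
if limit == y:
    x = x[x]
    seq -= 21 // seq
res = 35 != y and y < 22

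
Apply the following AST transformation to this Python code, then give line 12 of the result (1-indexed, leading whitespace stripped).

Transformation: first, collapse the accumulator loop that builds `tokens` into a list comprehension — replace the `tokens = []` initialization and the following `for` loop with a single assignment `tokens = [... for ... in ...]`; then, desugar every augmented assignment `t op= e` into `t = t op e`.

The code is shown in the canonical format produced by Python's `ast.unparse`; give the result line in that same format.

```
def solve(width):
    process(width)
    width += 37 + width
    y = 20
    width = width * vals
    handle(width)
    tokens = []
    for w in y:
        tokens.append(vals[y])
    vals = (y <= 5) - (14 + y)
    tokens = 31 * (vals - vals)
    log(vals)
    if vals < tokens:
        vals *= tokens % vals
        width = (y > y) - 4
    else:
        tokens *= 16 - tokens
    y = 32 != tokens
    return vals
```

Transformed code:
def solve(width):
    process(width)
    width = width + (37 + width)
    y = 20
    width = width * vals
    handle(width)
    tokens = [vals[y] for w in y]
    vals = (y <= 5) - (14 + y)
    tokens = 31 * (vals - vals)
    log(vals)
    if vals < tokens:
        vals = vals * (tokens % vals)
        width = (y > y) - 4
    else:
        tokens = tokens * (16 - tokens)
    y = 32 != tokens
    return vals

vals = vals * (tokens % vals)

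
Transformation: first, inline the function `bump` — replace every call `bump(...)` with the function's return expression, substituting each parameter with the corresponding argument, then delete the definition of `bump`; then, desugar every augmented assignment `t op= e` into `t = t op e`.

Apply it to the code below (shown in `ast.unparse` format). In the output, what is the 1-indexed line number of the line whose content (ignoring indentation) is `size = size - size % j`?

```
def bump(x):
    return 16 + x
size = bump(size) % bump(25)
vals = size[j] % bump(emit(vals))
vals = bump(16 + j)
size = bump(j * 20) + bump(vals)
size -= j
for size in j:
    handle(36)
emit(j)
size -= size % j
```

Transformed code:
size = (16 + size) % (16 + 25)
vals = size[j] % (16 + emit(vals))
vals = 16 + (16 + j)
size = 16 + j * 20 + (16 + vals)
size = size - j
for size in j:
    handle(36)
emit(j)
size = size - size % j

9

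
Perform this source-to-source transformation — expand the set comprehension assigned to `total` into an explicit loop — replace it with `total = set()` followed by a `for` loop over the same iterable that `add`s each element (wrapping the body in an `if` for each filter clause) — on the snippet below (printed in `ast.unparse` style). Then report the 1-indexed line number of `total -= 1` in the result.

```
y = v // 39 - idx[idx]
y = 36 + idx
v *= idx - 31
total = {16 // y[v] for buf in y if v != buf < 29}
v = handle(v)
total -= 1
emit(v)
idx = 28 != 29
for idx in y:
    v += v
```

9

Transformed code:
y = v // 39 - idx[idx]
y = 36 + idx
v *= idx - 31
total = set()
for buf in y:
    if v != buf < 29:
        total.add(16 // y[v])
v = handle(v)
total -= 1
emit(v)
idx = 28 != 29
for idx in y:
    v += v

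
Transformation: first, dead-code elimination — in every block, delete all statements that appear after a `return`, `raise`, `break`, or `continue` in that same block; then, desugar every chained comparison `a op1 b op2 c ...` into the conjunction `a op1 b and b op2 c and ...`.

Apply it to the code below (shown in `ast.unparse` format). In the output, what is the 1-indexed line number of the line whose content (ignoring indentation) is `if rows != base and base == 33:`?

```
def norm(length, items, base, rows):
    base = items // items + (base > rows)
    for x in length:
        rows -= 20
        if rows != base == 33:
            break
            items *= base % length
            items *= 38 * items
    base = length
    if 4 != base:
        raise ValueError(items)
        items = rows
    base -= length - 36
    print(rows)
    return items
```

5

Transformed code:
def norm(length, items, base, rows):
    base = items // items + (base > rows)
    for x in length:
        rows -= 20
        if rows != base and base == 33:
            break
    base = length
    if 4 != base:
        raise ValueError(items)
    base -= length - 36
    print(rows)
    return items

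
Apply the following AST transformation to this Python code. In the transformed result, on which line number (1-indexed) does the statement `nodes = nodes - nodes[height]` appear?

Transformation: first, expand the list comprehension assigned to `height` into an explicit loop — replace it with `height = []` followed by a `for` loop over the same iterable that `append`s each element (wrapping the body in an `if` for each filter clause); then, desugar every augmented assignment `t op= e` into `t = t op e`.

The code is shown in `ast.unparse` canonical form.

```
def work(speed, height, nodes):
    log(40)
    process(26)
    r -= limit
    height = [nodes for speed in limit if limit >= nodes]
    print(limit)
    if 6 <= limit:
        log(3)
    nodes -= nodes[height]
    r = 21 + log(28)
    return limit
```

12

Transformed code:
def work(speed, height, nodes):
    log(40)
    process(26)
    r = r - limit
    height = []
    for speed in limit:
        if limit >= nodes:
            height.append(nodes)
    print(limit)
    if 6 <= limit:
        log(3)
    nodes = nodes - nodes[height]
    r = 21 + log(28)
    return limit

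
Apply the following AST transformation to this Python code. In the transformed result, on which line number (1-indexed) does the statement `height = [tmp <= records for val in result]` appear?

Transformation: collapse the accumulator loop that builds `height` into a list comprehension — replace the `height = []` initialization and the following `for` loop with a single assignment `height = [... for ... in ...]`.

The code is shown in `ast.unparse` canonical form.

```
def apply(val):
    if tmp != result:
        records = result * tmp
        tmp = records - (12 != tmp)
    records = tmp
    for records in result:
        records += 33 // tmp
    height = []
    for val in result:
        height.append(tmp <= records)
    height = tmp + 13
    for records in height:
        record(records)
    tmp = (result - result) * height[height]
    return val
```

Transformed code:
def apply(val):
    if tmp != result:
        records = result * tmp
        tmp = records - (12 != tmp)
    records = tmp
    for records in result:
        records += 33 // tmp
    height = [tmp <= records for val in result]
    height = tmp + 13
    for records in height:
        record(records)
    tmp = (result - result) * height[height]
    return val

8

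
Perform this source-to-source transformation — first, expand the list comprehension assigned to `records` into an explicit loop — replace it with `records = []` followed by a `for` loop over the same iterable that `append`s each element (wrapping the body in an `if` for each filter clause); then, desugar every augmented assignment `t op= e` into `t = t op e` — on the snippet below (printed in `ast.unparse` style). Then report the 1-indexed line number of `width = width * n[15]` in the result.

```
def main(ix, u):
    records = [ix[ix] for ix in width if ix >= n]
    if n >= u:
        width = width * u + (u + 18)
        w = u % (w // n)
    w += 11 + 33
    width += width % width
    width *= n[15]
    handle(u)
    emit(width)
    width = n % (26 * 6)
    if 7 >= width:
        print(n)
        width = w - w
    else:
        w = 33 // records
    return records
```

Transformed code:
def main(ix, u):
    records = []
    for ix in width:
        if ix >= n:
            records.append(ix[ix])
    if n >= u:
        width = width * u + (u + 18)
        w = u % (w // n)
    w = w + (11 + 33)
    width = width + width % width
    width = width * n[15]
    handle(u)
    emit(width)
    width = n % (26 * 6)
    if 7 >= width:
        print(n)
        width = w - w
    else:
        w = 33 // records
    return records

11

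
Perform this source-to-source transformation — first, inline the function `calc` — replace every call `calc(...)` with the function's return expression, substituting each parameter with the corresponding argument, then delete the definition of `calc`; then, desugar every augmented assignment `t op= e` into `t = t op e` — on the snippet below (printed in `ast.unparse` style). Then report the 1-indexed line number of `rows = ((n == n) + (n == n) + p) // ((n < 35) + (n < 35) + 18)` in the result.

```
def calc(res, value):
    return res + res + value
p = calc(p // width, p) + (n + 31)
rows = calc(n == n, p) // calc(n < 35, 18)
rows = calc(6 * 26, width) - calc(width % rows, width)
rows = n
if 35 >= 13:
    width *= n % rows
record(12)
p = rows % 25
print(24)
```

2

Transformed code:
p = p // width + p // width + p + (n + 31)
rows = ((n == n) + (n == n) + p) // ((n < 35) + (n < 35) + 18)
rows = 6 * 26 + 6 * 26 + width - (width % rows + width % rows + width)
rows = n
if 35 >= 13:
    width = width * (n % rows)
record(12)
p = rows % 25
print(24)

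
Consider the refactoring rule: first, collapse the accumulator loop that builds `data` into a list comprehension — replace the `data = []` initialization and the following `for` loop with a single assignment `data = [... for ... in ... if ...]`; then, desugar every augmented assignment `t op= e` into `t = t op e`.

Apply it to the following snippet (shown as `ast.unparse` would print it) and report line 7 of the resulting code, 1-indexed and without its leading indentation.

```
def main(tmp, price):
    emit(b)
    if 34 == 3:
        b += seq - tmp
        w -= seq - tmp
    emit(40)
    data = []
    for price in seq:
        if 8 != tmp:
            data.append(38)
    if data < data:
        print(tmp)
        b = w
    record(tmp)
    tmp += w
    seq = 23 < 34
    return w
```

data = [38 for price in seq if 8 != tmp]

Transformed code:
def main(tmp, price):
    emit(b)
    if 34 == 3:
        b = b + (seq - tmp)
        w = w - (seq - tmp)
    emit(40)
    data = [38 for price in seq if 8 != tmp]
    if data < data:
        print(tmp)
        b = w
    record(tmp)
    tmp = tmp + w
    seq = 23 < 34
    return w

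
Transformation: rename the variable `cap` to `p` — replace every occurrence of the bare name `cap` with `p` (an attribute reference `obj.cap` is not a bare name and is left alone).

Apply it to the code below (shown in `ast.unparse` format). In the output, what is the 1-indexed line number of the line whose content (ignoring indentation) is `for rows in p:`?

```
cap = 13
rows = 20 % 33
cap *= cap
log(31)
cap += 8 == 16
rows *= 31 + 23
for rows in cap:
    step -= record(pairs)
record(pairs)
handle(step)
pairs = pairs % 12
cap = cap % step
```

7

Transformed code:
p = 13
rows = 20 % 33
p *= p
log(31)
p += 8 == 16
rows *= 31 + 23
for rows in p:
    step -= record(pairs)
record(pairs)
handle(step)
pairs = pairs % 12
p = p % step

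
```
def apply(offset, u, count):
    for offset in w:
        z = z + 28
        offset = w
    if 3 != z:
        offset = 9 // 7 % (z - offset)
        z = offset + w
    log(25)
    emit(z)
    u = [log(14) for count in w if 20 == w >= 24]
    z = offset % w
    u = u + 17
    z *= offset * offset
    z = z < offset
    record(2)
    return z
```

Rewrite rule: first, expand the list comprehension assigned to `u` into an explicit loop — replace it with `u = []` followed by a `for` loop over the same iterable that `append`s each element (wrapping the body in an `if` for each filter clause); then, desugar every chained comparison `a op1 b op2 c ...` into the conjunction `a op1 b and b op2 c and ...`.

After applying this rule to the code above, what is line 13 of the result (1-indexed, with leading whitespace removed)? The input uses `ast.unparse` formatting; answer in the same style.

Transformed code:
def apply(offset, u, count):
    for offset in w:
        z = z + 28
        offset = w
    if 3 != z:
        offset = 9 // 7 % (z - offset)
        z = offset + w
    log(25)
    emit(z)
    u = []
    for count in w:
        if 20 == w and w >= 24:
            u.append(log(14))
    z = offset % w
    u = u + 17
    z *= offset * offset
    z = z < offset
    record(2)
    return z

u.append(log(14))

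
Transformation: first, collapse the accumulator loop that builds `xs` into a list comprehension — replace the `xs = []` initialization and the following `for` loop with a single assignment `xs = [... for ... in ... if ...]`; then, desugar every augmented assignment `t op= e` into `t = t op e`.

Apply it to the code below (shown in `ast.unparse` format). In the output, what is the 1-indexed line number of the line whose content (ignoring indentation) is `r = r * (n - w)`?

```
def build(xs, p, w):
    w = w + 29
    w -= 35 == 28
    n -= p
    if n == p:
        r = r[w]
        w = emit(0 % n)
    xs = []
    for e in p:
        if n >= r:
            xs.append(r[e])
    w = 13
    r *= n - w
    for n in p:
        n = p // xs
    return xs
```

10

Transformed code:
def build(xs, p, w):
    w = w + 29
    w = w - (35 == 28)
    n = n - p
    if n == p:
        r = r[w]
        w = emit(0 % n)
    xs = [r[e] for e in p if n >= r]
    w = 13
    r = r * (n - w)
    for n in p:
        n = p // xs
    return xs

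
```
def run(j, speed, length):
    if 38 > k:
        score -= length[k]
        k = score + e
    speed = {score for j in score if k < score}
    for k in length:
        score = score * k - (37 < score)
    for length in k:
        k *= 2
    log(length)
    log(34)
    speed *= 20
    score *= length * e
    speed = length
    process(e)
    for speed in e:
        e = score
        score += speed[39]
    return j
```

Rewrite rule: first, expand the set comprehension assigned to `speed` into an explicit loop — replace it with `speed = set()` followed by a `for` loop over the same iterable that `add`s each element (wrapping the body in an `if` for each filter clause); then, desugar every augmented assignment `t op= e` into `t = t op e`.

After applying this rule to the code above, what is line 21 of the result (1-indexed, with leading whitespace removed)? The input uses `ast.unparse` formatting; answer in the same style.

Transformed code:
def run(j, speed, length):
    if 38 > k:
        score = score - length[k]
        k = score + e
    speed = set()
    for j in score:
        if k < score:
            speed.add(score)
    for k in length:
        score = score * k - (37 < score)
    for length in k:
        k = k * 2
    log(length)
    log(34)
    speed = speed * 20
    score = score * (length * e)
    speed = length
    process(e)
    for speed in e:
        e = score
        score = score + speed[39]
    return j

score = score + speed[39]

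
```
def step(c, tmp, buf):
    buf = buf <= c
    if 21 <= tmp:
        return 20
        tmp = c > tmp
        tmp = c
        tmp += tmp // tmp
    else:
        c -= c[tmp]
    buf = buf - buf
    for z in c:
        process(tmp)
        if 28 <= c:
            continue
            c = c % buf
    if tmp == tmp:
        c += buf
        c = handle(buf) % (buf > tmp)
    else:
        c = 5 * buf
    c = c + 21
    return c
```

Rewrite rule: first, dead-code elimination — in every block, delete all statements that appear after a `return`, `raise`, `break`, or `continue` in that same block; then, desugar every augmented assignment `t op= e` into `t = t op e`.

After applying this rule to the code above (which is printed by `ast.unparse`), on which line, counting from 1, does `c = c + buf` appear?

13

Transformed code:
def step(c, tmp, buf):
    buf = buf <= c
    if 21 <= tmp:
        return 20
    else:
        c = c - c[tmp]
    buf = buf - buf
    for z in c:
        process(tmp)
        if 28 <= c:
            continue
    if tmp == tmp:
        c = c + buf
        c = handle(buf) % (buf > tmp)
    else:
        c = 5 * buf
    c = c + 21
    return c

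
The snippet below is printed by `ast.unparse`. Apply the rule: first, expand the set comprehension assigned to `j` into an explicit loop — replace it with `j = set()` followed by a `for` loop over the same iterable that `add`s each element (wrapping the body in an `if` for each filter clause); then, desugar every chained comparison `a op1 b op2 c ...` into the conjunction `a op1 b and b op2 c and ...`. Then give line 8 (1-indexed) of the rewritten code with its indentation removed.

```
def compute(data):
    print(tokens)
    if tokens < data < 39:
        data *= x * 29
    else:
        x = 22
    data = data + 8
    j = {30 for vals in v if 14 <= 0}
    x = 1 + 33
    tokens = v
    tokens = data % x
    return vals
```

Transformed code:
def compute(data):
    print(tokens)
    if tokens < data and data < 39:
        data *= x * 29
    else:
        x = 22
    data = data + 8
    j = set()
    for vals in v:
        if 14 <= 0:
            j.add(30)
    x = 1 + 33
    tokens = v
    tokens = data % x
    return vals

j = set()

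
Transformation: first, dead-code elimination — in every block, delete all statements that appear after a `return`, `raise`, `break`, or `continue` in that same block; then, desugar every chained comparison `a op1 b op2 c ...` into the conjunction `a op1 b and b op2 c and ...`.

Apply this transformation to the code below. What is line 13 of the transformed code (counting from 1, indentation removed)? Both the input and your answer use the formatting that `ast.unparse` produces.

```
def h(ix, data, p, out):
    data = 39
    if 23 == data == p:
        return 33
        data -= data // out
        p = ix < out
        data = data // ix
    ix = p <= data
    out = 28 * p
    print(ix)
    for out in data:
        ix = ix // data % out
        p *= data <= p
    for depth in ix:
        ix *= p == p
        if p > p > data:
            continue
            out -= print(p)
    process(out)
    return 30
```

Transformed code:
def h(ix, data, p, out):
    data = 39
    if 23 == data and data == p:
        return 33
    ix = p <= data
    out = 28 * p
    print(ix)
    for out in data:
        ix = ix // data % out
        p *= data <= p
    for depth in ix:
        ix *= p == p
        if p > p and p > data:
            continue
    process(out)
    return 30

if p > p and p > data:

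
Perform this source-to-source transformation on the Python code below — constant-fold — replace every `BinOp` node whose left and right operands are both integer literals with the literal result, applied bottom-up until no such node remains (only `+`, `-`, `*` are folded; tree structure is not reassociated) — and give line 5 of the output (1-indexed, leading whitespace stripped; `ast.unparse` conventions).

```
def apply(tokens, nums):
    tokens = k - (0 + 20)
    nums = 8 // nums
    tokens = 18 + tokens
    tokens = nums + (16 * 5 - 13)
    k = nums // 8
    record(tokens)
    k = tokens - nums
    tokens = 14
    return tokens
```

tokens = nums + 67

Transformed code:
def apply(tokens, nums):
    tokens = k - 20
    nums = 8 // nums
    tokens = 18 + tokens
    tokens = nums + 67
    k = nums // 8
    record(tokens)
    k = tokens - nums
    tokens = 14
    return tokens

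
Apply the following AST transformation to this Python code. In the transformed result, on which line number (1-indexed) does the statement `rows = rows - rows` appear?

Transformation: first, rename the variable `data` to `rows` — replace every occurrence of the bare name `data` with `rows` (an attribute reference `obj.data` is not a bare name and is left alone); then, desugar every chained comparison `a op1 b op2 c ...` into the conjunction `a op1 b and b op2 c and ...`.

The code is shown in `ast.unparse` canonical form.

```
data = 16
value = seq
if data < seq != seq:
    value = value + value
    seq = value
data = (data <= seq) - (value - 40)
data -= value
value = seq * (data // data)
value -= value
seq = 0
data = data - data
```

Transformed code:
rows = 16
value = seq
if rows < seq and seq != seq:
    value = value + value
    seq = value
rows = (rows <= seq) - (value - 40)
rows -= value
value = seq * (rows // rows)
value -= value
seq = 0
rows = rows - rows

11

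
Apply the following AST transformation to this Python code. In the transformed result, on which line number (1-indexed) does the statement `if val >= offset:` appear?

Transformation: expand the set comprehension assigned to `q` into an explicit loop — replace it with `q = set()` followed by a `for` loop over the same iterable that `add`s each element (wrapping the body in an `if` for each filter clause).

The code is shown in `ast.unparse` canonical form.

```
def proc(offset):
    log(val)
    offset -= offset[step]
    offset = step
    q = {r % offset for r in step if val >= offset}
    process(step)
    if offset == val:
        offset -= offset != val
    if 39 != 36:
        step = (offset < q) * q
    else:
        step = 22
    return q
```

Transformed code:
def proc(offset):
    log(val)
    offset -= offset[step]
    offset = step
    q = set()
    for r in step:
        if val >= offset:
            q.add(r % offset)
    process(step)
    if offset == val:
        offset -= offset != val
    if 39 != 36:
        step = (offset < q) * q
    else:
        step = 22
    return q

7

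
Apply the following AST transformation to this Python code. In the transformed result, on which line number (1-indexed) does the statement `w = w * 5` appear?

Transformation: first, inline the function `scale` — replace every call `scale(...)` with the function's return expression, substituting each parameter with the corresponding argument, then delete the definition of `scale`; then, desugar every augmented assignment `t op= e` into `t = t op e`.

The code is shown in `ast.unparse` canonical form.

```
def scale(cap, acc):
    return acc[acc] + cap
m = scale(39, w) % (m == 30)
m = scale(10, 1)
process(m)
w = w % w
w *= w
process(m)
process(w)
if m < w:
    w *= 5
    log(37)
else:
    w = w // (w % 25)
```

Transformed code:
m = (w[w] + 39) % (m == 30)
m = 1[1] + 10
process(m)
w = w % w
w = w * w
process(m)
process(w)
if m < w:
    w = w * 5
    log(37)
else:
    w = w // (w % 25)

9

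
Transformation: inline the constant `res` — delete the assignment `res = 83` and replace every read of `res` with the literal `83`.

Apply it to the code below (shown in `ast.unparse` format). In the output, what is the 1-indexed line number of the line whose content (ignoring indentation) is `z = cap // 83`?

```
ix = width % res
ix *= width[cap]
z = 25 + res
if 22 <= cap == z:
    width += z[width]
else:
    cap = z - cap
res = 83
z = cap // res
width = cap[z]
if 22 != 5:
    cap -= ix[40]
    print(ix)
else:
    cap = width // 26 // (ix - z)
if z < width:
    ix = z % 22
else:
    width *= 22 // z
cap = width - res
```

Transformed code:
ix = width % 83
ix *= width[cap]
z = 25 + 83
if 22 <= cap == z:
    width += z[width]
else:
    cap = z - cap
z = cap // 83
width = cap[z]
if 22 != 5:
    cap -= ix[40]
    print(ix)
else:
    cap = width // 26 // (ix - z)
if z < width:
    ix = z % 22
else:
    width *= 22 // z
cap = width - 83

8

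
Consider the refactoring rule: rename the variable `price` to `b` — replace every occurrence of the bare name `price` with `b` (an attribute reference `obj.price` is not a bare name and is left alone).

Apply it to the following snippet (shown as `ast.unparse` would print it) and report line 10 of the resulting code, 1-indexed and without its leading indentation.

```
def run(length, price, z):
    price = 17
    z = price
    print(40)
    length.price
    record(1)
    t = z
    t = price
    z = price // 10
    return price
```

return b

Transformed code:
def run(length, b, z):
    b = 17
    z = b
    print(40)
    length.price
    record(1)
    t = z
    t = b
    z = b // 10
    return b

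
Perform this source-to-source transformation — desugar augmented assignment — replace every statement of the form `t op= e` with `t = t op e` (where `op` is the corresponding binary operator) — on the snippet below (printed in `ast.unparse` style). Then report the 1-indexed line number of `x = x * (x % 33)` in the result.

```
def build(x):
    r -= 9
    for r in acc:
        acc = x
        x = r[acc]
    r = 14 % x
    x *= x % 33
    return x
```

Transformed code:
def build(x):
    r = r - 9
    for r in acc:
        acc = x
        x = r[acc]
    r = 14 % x
    x = x * (x % 33)
    return x

7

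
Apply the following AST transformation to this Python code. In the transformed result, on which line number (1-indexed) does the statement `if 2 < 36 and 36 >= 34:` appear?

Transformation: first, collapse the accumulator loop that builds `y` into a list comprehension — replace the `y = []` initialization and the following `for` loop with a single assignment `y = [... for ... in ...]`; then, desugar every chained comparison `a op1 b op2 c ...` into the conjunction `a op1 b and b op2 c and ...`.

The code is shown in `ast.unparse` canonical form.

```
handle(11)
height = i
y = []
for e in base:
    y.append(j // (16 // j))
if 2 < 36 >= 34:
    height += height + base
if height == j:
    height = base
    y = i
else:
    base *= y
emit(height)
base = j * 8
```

Transformed code:
handle(11)
height = i
y = [j // (16 // j) for e in base]
if 2 < 36 and 36 >= 34:
    height += height + base
if height == j:
    height = base
    y = i
else:
    base *= y
emit(height)
base = j * 8

4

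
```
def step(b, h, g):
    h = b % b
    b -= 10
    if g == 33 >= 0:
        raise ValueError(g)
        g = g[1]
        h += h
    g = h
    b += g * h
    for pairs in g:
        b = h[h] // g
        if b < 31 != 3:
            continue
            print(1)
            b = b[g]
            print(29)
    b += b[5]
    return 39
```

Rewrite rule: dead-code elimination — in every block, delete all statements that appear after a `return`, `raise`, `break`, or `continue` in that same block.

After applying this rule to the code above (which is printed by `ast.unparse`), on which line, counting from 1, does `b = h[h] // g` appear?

9

Transformed code:
def step(b, h, g):
    h = b % b
    b -= 10
    if g == 33 >= 0:
        raise ValueError(g)
    g = h
    b += g * h
    for pairs in g:
        b = h[h] // g
        if b < 31 != 3:
            continue
    b += b[5]
    return 39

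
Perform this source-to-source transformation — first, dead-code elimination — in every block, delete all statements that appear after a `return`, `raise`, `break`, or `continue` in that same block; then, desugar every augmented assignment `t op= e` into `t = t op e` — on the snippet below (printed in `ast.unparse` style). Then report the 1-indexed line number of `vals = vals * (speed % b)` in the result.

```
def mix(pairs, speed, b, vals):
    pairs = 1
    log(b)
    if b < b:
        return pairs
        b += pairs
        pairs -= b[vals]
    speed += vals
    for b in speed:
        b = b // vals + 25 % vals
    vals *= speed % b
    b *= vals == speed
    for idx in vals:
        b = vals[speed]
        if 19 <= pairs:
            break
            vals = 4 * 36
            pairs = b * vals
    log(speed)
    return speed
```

Transformed code:
def mix(pairs, speed, b, vals):
    pairs = 1
    log(b)
    if b < b:
        return pairs
    speed = speed + vals
    for b in speed:
        b = b // vals + 25 % vals
    vals = vals * (speed % b)
    b = b * (vals == speed)
    for idx in vals:
        b = vals[speed]
        if 19 <= pairs:
            break
    log(speed)
    return speed

9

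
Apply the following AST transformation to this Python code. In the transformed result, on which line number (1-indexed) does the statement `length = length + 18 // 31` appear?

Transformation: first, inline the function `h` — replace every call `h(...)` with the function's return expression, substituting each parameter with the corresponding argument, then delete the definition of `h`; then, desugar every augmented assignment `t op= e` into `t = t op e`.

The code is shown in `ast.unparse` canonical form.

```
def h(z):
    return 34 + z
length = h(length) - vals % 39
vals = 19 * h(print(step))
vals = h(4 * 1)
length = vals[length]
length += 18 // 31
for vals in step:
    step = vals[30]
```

5

Transformed code:
length = 34 + length - vals % 39
vals = 19 * (34 + print(step))
vals = 34 + 4 * 1
length = vals[length]
length = length + 18 // 31
for vals in step:
    step = vals[30]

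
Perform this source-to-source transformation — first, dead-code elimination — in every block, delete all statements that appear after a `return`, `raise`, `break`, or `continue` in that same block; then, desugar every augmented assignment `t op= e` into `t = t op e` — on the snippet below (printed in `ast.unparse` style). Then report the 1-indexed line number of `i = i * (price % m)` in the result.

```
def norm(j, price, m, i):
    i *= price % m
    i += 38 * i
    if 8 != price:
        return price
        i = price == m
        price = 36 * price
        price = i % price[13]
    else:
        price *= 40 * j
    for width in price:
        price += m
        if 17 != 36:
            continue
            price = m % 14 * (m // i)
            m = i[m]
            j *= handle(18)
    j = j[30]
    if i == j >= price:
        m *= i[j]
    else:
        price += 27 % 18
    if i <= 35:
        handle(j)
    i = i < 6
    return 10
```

2

Transformed code:
def norm(j, price, m, i):
    i = i * (price % m)
    i = i + 38 * i
    if 8 != price:
        return price
    else:
        price = price * (40 * j)
    for width in price:
        price = price + m
        if 17 != 36:
            continue
    j = j[30]
    if i == j >= price:
        m = m * i[j]
    else:
        price = price + 27 % 18
    if i <= 35:
        handle(j)
    i = i < 6
    return 10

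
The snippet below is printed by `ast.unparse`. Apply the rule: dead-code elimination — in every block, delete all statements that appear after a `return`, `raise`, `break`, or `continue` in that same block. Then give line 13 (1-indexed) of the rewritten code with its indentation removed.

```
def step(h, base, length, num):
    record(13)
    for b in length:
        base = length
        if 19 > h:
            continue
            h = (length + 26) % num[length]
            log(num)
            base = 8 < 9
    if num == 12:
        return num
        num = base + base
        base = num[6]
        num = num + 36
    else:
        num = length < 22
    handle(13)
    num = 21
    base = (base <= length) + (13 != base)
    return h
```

base = (base <= length) + (13 != base)

Transformed code:
def step(h, base, length, num):
    record(13)
    for b in length:
        base = length
        if 19 > h:
            continue
    if num == 12:
        return num
    else:
        num = length < 22
    handle(13)
    num = 21
    base = (base <= length) + (13 != base)
    return h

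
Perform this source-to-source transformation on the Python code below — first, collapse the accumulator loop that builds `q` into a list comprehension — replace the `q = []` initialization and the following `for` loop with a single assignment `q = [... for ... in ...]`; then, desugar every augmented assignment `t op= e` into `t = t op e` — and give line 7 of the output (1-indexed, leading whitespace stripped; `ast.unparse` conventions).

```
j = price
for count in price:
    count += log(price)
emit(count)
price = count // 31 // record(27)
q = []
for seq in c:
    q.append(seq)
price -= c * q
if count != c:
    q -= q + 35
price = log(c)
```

price = price - c * q

Transformed code:
j = price
for count in price:
    count = count + log(price)
emit(count)
price = count // 31 // record(27)
q = [seq for seq in c]
price = price - c * q
if count != c:
    q = q - (q + 35)
price = log(c)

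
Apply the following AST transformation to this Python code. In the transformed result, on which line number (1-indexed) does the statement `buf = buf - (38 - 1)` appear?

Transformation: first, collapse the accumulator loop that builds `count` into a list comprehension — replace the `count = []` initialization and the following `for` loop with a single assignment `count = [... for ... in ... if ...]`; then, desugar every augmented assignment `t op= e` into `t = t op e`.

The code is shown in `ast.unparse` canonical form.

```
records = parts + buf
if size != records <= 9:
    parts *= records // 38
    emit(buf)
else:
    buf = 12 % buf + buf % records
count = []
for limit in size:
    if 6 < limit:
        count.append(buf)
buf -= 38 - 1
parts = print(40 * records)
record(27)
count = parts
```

8

Transformed code:
records = parts + buf
if size != records <= 9:
    parts = parts * (records // 38)
    emit(buf)
else:
    buf = 12 % buf + buf % records
count = [buf for limit in size if 6 < limit]
buf = buf - (38 - 1)
parts = print(40 * records)
record(27)
count = parts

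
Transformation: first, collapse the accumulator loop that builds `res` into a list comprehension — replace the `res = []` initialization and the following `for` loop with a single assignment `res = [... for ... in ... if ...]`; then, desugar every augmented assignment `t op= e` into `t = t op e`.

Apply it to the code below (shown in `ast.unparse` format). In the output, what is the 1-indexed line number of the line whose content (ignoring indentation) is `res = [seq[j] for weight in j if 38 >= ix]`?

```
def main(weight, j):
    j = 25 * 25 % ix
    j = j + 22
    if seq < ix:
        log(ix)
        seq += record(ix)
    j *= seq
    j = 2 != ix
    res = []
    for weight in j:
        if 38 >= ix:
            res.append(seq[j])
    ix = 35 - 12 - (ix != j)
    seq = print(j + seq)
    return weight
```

Transformed code:
def main(weight, j):
    j = 25 * 25 % ix
    j = j + 22
    if seq < ix:
        log(ix)
        seq = seq + record(ix)
    j = j * seq
    j = 2 != ix
    res = [seq[j] for weight in j if 38 >= ix]
    ix = 35 - 12 - (ix != j)
    seq = print(j + seq)
    return weight

9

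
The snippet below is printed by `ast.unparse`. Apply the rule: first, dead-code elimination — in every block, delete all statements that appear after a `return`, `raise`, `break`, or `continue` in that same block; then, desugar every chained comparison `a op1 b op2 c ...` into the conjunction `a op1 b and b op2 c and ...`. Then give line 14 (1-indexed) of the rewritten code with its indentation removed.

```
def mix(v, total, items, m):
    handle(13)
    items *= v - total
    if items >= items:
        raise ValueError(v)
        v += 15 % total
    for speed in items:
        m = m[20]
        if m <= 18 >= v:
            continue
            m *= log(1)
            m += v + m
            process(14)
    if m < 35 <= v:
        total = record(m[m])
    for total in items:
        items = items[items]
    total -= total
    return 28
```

total -= total

Transformed code:
def mix(v, total, items, m):
    handle(13)
    items *= v - total
    if items >= items:
        raise ValueError(v)
    for speed in items:
        m = m[20]
        if m <= 18 and 18 >= v:
            continue
    if m < 35 and 35 <= v:
        total = record(m[m])
    for total in items:
        items = items[items]
    total -= total
    return 28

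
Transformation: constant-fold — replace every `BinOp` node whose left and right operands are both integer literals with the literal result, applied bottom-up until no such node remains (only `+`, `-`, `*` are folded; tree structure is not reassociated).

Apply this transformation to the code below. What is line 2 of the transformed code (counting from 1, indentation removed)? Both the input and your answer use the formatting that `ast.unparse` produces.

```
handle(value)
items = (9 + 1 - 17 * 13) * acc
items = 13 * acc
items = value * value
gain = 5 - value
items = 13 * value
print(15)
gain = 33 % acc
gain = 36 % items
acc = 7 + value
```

Transformed code:
handle(value)
items = -211 * acc
items = 13 * acc
items = value * value
gain = 5 - value
items = 13 * value
print(15)
gain = 33 % acc
gain = 36 % items
acc = 7 + value

items = -211 * acc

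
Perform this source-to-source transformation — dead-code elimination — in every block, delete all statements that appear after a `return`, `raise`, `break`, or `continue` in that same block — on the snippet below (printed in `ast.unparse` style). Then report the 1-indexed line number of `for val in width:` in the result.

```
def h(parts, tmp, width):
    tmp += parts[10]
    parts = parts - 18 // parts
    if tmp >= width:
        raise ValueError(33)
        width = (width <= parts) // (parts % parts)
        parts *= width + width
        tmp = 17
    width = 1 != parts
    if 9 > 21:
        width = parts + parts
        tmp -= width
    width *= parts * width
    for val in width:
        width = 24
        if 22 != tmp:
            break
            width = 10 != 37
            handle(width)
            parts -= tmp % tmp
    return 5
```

11

Transformed code:
def h(parts, tmp, width):
    tmp += parts[10]
    parts = parts - 18 // parts
    if tmp >= width:
        raise ValueError(33)
    width = 1 != parts
    if 9 > 21:
        width = parts + parts
        tmp -= width
    width *= parts * width
    for val in width:
        width = 24
        if 22 != tmp:
            break
    return 5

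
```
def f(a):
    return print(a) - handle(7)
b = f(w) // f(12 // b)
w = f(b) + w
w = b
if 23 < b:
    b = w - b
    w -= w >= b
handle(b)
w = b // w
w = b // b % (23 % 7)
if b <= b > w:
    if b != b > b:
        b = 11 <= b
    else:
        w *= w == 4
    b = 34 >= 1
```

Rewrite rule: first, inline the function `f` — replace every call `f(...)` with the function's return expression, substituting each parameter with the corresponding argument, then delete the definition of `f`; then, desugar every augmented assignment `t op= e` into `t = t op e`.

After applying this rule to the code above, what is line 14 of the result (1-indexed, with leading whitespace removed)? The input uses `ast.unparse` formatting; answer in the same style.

Transformed code:
b = (print(w) - handle(7)) // (print(12 // b) - handle(7))
w = print(b) - handle(7) + w
w = b
if 23 < b:
    b = w - b
    w = w - (w >= b)
handle(b)
w = b // w
w = b // b % (23 % 7)
if b <= b > w:
    if b != b > b:
        b = 11 <= b
    else:
        w = w * (w == 4)
    b = 34 >= 1

w = w * (w == 4)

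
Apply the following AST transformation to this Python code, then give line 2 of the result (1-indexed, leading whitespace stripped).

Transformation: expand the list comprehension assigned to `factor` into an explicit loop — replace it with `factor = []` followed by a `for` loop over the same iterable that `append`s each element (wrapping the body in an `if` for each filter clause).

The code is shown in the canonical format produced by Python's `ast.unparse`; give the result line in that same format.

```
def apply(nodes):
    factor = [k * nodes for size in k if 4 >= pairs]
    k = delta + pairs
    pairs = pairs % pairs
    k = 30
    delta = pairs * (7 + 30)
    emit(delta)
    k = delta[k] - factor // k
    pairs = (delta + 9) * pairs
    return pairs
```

Transformed code:
def apply(nodes):
    factor = []
    for size in k:
        if 4 >= pairs:
            factor.append(k * nodes)
    k = delta + pairs
    pairs = pairs % pairs
    k = 30
    delta = pairs * (7 + 30)
    emit(delta)
    k = delta[k] - factor // k
    pairs = (delta + 9) * pairs
    return pairs

factor = []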